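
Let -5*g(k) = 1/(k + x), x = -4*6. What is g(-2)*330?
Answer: 33/13 ≈ 2.5385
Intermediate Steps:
x = -24
g(k) = -1/(5*(-24 + k)) (g(k) = -1/(5*(k - 24)) = -1/(5*(-24 + k)))
g(-2)*330 = -1/(-120 + 5*(-2))*330 = -1/(-120 - 10)*330 = -1/(-130)*330 = -1*(-1/130)*330 = (1/130)*330 = 33/13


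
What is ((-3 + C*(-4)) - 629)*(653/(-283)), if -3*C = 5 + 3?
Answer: 1217192/849 ≈ 1433.7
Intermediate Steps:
C = -8/3 (C = -(5 + 3)/3 = -⅓*8 = -8/3 ≈ -2.6667)
((-3 + C*(-4)) - 629)*(653/(-283)) = ((-3 - 8/3*(-4)) - 629)*(653/(-283)) = ((-3 + 32/3) - 629)*(653*(-1/283)) = (23/3 - 629)*(-653/283) = -1864/3*(-653/283) = 1217192/849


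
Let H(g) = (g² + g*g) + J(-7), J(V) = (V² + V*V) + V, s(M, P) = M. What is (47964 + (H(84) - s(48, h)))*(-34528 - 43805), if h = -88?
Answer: -4865967627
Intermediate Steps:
J(V) = V + 2*V² (J(V) = (V² + V²) + V = 2*V² + V = V + 2*V²)
H(g) = 91 + 2*g² (H(g) = (g² + g*g) - 7*(1 + 2*(-7)) = (g² + g²) - 7*(1 - 14) = 2*g² - 7*(-13) = 2*g² + 91 = 91 + 2*g²)
(47964 + (H(84) - s(48, h)))*(-34528 - 43805) = (47964 + ((91 + 2*84²) - 1*48))*(-34528 - 43805) = (47964 + ((91 + 2*7056) - 48))*(-78333) = (47964 + ((91 + 14112) - 48))*(-78333) = (47964 + (14203 - 48))*(-78333) = (47964 + 14155)*(-78333) = 62119*(-78333) = -4865967627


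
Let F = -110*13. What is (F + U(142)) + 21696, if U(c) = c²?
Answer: 40430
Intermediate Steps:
F = -1430
(F + U(142)) + 21696 = (-1430 + 142²) + 21696 = (-1430 + 20164) + 21696 = 18734 + 21696 = 40430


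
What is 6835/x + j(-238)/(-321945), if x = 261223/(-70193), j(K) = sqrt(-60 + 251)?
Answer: -479769155/261223 - sqrt(191)/321945 ≈ -1836.6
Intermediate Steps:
j(K) = sqrt(191)
x = -261223/70193 (x = 261223*(-1/70193) = -261223/70193 ≈ -3.7215)
6835/x + j(-238)/(-321945) = 6835/(-261223/70193) + sqrt(191)/(-321945) = 6835*(-70193/261223) + sqrt(191)*(-1/321945) = -479769155/261223 - sqrt(191)/321945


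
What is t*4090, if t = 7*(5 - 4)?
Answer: 28630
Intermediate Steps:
t = 7 (t = 7*1 = 7)
t*4090 = 7*4090 = 28630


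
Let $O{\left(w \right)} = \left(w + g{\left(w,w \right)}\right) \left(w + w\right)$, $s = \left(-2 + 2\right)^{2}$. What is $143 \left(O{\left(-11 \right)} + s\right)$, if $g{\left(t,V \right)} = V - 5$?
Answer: $84942$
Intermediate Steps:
$g{\left(t,V \right)} = -5 + V$
$s = 0$ ($s = 0^{2} = 0$)
$O{\left(w \right)} = 2 w \left(-5 + 2 w\right)$ ($O{\left(w \right)} = \left(w + \left(-5 + w\right)\right) \left(w + w\right) = \left(-5 + 2 w\right) 2 w = 2 w \left(-5 + 2 w\right)$)
$143 \left(O{\left(-11 \right)} + s\right) = 143 \left(2 \left(-11\right) \left(-5 + 2 \left(-11\right)\right) + 0\right) = 143 \left(2 \left(-11\right) \left(-5 - 22\right) + 0\right) = 143 \left(2 \left(-11\right) \left(-27\right) + 0\right) = 143 \left(594 + 0\right) = 143 \cdot 594 = 84942$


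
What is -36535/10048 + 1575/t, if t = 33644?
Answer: -303339485/84513728 ≈ -3.5892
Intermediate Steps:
-36535/10048 + 1575/t = -36535/10048 + 1575/33644 = -303339485/84513728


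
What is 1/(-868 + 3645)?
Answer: 1/2777 ≈ 0.00036010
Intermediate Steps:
1/(-868 + 3645) = 1/2777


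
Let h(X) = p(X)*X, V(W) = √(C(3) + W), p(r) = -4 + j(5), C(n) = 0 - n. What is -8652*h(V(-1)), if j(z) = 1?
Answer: 51912*I ≈ 51912.0*I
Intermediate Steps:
C(n) = -n
p(r) = -3 (p(r) = -4 + 1 = -3)
V(W) = √(-3 + W) (V(W) = √(-1*3 + W) = √(-3 + W))
h(X) = -3*X
-8652*h(V(-1)) = -(-25956)*√(-3 - 1) = -(-25956)*√(-4) = -(-25956)*2*I = -(-51912)*I = 51912*I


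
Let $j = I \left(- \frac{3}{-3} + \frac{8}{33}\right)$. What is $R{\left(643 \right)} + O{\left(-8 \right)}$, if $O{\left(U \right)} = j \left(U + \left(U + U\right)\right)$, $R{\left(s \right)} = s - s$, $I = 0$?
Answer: $0$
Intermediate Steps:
$j = 0$ ($j = 0 \left(- \frac{3}{-3} + \frac{8}{33}\right) = 0 \left(\left(-3\right) \left(- \frac{1}{3}\right) + 8 \cdot \frac{1}{33}\right) = 0 \left(1 + \frac{8}{33}\right) = 0 \cdot \frac{41}{33} = 0$)
$R{\left(s \right)} = 0$
$O{\left(U \right)} = 0$ ($O{\left(U \right)} = 0 \left(U + \left(U + U\right)\right) = 0 \left(U + 2 U\right) = 0 \cdot 3 U = 0$)
$R{\left(643 \right)} + O{\left(-8 \right)} = 0 + 0 = 0$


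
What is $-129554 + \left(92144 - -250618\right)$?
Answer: $213208$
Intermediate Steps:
$-129554 + \left(92144 - -250618\right) = -129554 + \left(92144 + 250618\right) = -129554 + 342762 = 213208$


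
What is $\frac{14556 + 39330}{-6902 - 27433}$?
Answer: $- \frac{2566}{1635} \approx -1.5694$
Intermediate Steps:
$\frac{14556 + 39330}{-6902 - 27433} = \frac{53886}{-6902 - 27433} = \frac{53886}{-34335} = 53886 \left(- \frac{1}{34335}\right) = - \frac{2566}{1635}$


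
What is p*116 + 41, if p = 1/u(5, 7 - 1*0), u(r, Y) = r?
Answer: 321/5 ≈ 64.200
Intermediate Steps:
p = 1/5 ≈ 0.20000
p*116 + 41 = (1/5)*116 + 41 = 116/5 + 41 = 321/5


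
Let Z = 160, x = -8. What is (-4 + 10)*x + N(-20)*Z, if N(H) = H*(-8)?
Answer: 25552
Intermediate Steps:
N(H) = -8*H
(-4 + 10)*x + N(-20)*Z = (-4 + 10)*(-8) - 8*(-20)*160 = 6*(-8) + 160*160 = -48 + 25600 = 25552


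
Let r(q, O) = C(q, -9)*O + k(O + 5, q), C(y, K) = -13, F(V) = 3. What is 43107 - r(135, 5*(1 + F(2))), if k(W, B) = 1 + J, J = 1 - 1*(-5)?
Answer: 43360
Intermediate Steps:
J = 6 (J = 1 + 5 = 6)
k(W, B) = 7 (k(W, B) = 1 + 6 = 7)
r(q, O) = 7 - 13*O (r(q, O) = -13*O + 7 = 7 - 13*O)
43107 - r(135, 5*(1 + F(2))) = 43107 - (7 - 65*(1 + 3)) = 43107 - (7 - 65*4) = 43107 - (7 - 13*20) = 43107 - (7 - 260) = 43107 - 1*(-253) = 43107 + 253 = 43360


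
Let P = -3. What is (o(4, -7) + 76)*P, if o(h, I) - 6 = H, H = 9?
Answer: -273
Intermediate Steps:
o(h, I) = 15 (o(h, I) = 6 + 9 = 15)
(o(4, -7) + 76)*P = (15 + 76)*(-3) = 91*(-3) = -273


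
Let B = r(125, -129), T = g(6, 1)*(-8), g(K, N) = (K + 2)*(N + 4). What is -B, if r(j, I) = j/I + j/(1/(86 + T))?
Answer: 3773375/129 ≈ 29251.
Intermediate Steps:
g(K, N) = (2 + K)*(4 + N)
T = -320 (T = (8 + 2*1 + 4*6 + 6*1)*(-8) = (8 + 2 + 24 + 6)*(-8) = 40*(-8) = -320)
r(j, I) = -234*j + j/I (r(j, I) = j/I + j/(1/(86 - 320)) = j/I + j/(1/(-234)) = j/I + j/(-1/234) = j/I + j*(-234) = j/I - 234*j = -234*j + j/I)
B = -3773375/129 (B = -234*125 + 125/(-129) = -29250 + 125*(-1/129) = -29250 - 125/129 = -3773375/129 ≈ -29251.)
-B = -1*(-3773375/129) = 3773375/129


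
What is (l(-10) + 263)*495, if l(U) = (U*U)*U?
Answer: -364815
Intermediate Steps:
l(U) = U³ (l(U) = U²*U = U³)
(l(-10) + 263)*495 = ((-10)³ + 263)*495 = (-1000 + 263)*495 = -737*495 = -364815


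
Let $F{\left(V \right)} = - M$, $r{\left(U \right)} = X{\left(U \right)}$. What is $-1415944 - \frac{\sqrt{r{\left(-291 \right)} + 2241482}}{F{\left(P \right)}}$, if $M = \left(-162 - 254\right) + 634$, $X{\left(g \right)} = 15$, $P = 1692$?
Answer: $-1415944 + \frac{\sqrt{2241497}}{218} \approx -1.4159 \cdot 10^{6}$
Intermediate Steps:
$r{\left(U \right)} = 15$
$M = 218$ ($M = -416 + 634 = 218$)
$F{\left(V \right)} = -218$ ($F{\left(V \right)} = \left(-1\right) 218 = -218$)
$-1415944 - \frac{\sqrt{r{\left(-291 \right)} + 2241482}}{F{\left(P \right)}} = -1415944 - \frac{\sqrt{15 + 2241482}}{-218} = -1415944 - \sqrt{2241497} \left(- \frac{1}{218}\right) = -1415944 - - \frac{\sqrt{2241497}}{218} = -1415944 + \frac{\sqrt{2241497}}{218}$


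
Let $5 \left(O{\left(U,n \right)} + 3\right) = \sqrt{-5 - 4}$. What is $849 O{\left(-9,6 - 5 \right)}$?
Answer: $-2547 + \frac{2547 i}{5} \approx -2547.0 + 509.4 i$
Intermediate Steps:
$O{\left(U,n \right)} = -3 + \frac{3 i}{5}$ ($O{\left(U,n \right)} = -3 + \frac{\sqrt{-5 - 4}}{5} = -3 + \frac{\sqrt{-9}}{5} = -3 + \frac{3 i}{5}$)
$849 O{\left(-9,6 - 5 \right)} = 849 \left(-3 + \frac{3 i}{5}\right) = -2547 + \frac{2547 i}{5}$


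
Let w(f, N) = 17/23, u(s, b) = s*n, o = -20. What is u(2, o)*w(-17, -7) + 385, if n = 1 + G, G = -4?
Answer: 8753/23 ≈ 380.57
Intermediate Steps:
n = -3 (n = 1 - 4 = -3)
u(s, b) = -3*s (u(s, b) = s*(-3) = -3*s)
w(f, N) = 17/23 (w(f, N) = 17*(1/23) = 17/23)
u(2, o)*w(-17, -7) + 385 = -3*2*(17/23) + 385 = -6*17/23 + 385 = -102/23 + 385 = 8753/23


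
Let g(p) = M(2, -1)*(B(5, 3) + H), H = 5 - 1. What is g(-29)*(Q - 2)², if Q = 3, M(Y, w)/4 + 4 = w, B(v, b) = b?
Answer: -140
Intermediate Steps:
M(Y, w) = -16 + 4*w
H = 4
g(p) = -140 (g(p) = (-16 + 4*(-1))*(3 + 4) = (-16 - 4)*7 = -20*7 = -140)
g(-29)*(Q - 2)² = -140*(3 - 2)² = -140*1² = -140*1 = -140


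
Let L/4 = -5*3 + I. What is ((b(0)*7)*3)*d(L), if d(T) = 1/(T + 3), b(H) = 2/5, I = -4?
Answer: -42/365 ≈ -0.11507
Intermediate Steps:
L = -76 (L = 4*(-5*3 - 4) = 4*(-15 - 4) = 4*(-19) = -76)
b(H) = 2/5 (b(H) = 2*(1/5) = 2/5)
d(T) = 1/(3 + T)
((b(0)*7)*3)*d(L) = (((2/5)*7)*3)/(3 - 76) = ((14/5)*3)/(-73) = (42/5)*(-1/73) = -42/365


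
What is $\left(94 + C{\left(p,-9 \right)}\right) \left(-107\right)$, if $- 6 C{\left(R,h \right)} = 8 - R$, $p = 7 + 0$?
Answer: $- \frac{60241}{6} \approx -10040.0$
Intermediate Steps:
$p = 7$
$C{\left(R,h \right)} = - \frac{4}{3} + \frac{R}{6}$ ($C{\left(R,h \right)} = - \frac{8 - R}{6} = - \frac{4}{3} + \frac{R}{6}$)
$\left(94 + C{\left(p,-9 \right)}\right) \left(-107\right) = \left(94 + \left(- \frac{4}{3} + \frac{1}{6} \cdot 7\right)\right) \left(-107\right) = \left(94 + \left(- \frac{4}{3} + \frac{7}{6}\right)\right) \left(-107\right) = \left(94 - \frac{1}{6}\right) \left(-107\right) = \frac{563}{6} \left(-107\right) = - \frac{60241}{6}$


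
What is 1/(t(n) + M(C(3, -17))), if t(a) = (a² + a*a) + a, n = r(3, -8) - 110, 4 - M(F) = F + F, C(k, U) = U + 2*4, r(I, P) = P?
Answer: 1/27752 ≈ 3.6033e-5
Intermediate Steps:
C(k, U) = 8 + U (C(k, U) = U + 8 = 8 + U)
M(F) = 4 - 2*F (M(F) = 4 - (F + F) = 4 - 2*F)
n = -118 (n = -8 - 110 = -118)
t(a) = a + 2*a² (t(a) = (a² + a²) + a = 2*a² + a = a + 2*a²)
1/(t(n) + M(C(3, -17))) = 1/(-118*(1 + 2*(-118)) + (4 - 2*(8 - 17))) = 1/(-118*(1 - 236) + (4 - 2*(-9))) = 1/(-118*(-235) + (4 + 18)) = 1/(27730 + 22) = 1/27752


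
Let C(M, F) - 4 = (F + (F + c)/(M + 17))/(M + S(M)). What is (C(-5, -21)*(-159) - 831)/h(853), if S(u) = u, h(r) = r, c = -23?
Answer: -9296/4265 ≈ -2.1796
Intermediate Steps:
C(M, F) = 4 + (F + (-23 + F)/(17 + M))/(2*M) (C(M, F) = 4 + (F + (F - 23)/(M + 17))/(M + M) = 4 + (F + (-23 + F)/(17 + M))/((2*M)) = 4 + (F + (-23 + F)/(17 + M))*(1/(2*M)) = 4 + (F + (-23 + F)/(17 + M))/(2*M))
(C(-5, -21)*(-159) - 831)/h(853) = (((1/2)*(-23 + 8*(-5)**2 + 18*(-21) + 136*(-5) - 21*(-5))/(-5*(17 - 5)))*(-159) - 831)/853 = (((1/2)*(-1/5)*(-23 + 8*25 - 378 - 680 + 105)/12)*(-159) - 831)*(1/853) = (((1/2)*(-1/5)*(1/12)*(-23 + 200 - 378 - 680 + 105))*(-159) - 831)*(1/853) = (((1/2)*(-1/5)*(1/12)*(-776))*(-159) - 831)*(1/853) = ((97/15)*(-159) - 831)*(1/853) = (-5141/5 - 831)*(1/853) = -9296/5*1/853 = -9296/4265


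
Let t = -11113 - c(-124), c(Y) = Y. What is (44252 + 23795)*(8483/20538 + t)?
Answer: -2193870265879/2934 ≈ -7.4774e+8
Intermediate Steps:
t = -10989 (t = -11113 - 1*(-124) = -11113 + 124 = -10989)
(44252 + 23795)*(8483/20538 + t) = (44252 + 23795)*(8483/20538 - 10989) = 68047*(8483*(1/20538) - 10989) = 68047*(8483/20538 - 10989) = 68047*(-225683599/20538) = -2193870265879/2934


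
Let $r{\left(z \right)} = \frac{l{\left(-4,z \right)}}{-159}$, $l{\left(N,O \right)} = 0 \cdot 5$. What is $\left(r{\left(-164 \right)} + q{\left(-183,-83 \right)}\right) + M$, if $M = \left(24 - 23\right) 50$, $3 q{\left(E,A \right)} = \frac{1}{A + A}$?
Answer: $\frac{24899}{498} \approx 49.998$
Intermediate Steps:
$q{\left(E,A \right)} = \frac{1}{6 A}$ ($q{\left(E,A \right)} = \frac{1}{3 \left(A + A\right)} = \frac{1}{3 \cdot 2 A} = \frac{\frac{1}{2} \frac{1}{A}}{3} = \frac{1}{6 A}$)
$M = 50$ ($M = 1 \cdot 50 = 50$)
$l{\left(N,O \right)} = 0$
$r{\left(z \right)} = 0$ ($r{\left(z \right)} = \frac{0}{-159} = 0 \left(- \frac{1}{159}\right) = 0$)
$\left(r{\left(-164 \right)} + q{\left(-183,-83 \right)}\right) + M = \left(0 + \frac{1}{6 \left(-83\right)}\right) + 50 = \left(0 + \frac{1}{6} \left(- \frac{1}{83}\right)\right) + 50 = \left(0 - \frac{1}{498}\right) + 50 = - \frac{1}{498} + 50 = \frac{24899}{498}$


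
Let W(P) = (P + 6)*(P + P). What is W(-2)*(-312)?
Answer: 4992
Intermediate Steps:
W(P) = 2*P*(6 + P) (W(P) = (6 + P)*(2*P) = 2*P*(6 + P))
W(-2)*(-312) = (2*(-2)*(6 - 2))*(-312) = (2*(-2)*4)*(-312) = -16*(-312) = 4992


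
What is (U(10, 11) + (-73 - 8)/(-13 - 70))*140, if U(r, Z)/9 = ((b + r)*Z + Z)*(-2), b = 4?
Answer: -34500060/83 ≈ -4.1566e+5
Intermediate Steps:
U(r, Z) = -18*Z - 18*Z*(4 + r) (U(r, Z) = 9*(((4 + r)*Z + Z)*(-2)) = 9*((Z*(4 + r) + Z)*(-2)) = 9*((Z + Z*(4 + r))*(-2)) = 9*(-2*Z - 2*Z*(4 + r)) = -18*Z - 18*Z*(4 + r))
(U(10, 11) + (-73 - 8)/(-13 - 70))*140 = (-18*11*(5 + 10) + (-73 - 8)/(-13 - 70))*140 = (-18*11*15 - 81/(-83))*140 = (-2970 - 81*(-1/83))*140 = (-2970 + 81/83)*140 = -246429/83*140 = -34500060/83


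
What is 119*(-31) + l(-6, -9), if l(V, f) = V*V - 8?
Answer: -3661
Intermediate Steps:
l(V, f) = -8 + V**2 (l(V, f) = V**2 - 8 = -8 + V**2)
119*(-31) + l(-6, -9) = 119*(-31) + (-8 + (-6)**2) = -3689 + (-8 + 36) = -3689 + 28 = -3661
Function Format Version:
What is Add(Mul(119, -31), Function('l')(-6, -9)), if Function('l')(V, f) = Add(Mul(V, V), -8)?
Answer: -3661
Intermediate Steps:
Function('l')(V, f) = Add(-8, Pow(V, 2)) (Function('l')(V, f) = Add(Pow(V, 2), -8) = Add(-8, Pow(V, 2)))
Add(Mul(119, -31), Function('l')(-6, -9)) = Add(Mul(119, -31), Add(-8, Pow(-6, 2))) = Add(-3689, Add(-8, 36)) = Add(-3689, 28) = -3661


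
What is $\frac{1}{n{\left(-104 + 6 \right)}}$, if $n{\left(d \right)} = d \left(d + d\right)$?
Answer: $\frac{1}{19208} \approx 5.2062 \cdot 10^{-5}$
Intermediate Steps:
$n{\left(d \right)} = 2 d^{2}$ ($n{\left(d \right)} = d 2 d = 2 d^{2}$)
$\frac{1}{n{\left(-104 + 6 \right)}} = \frac{1}{2 \left(-104 + 6\right)^{2}} = \frac{1}{2 \left(-98\right)^{2}} = \frac{1}{2 \cdot 9604} = \frac{1}{19208}$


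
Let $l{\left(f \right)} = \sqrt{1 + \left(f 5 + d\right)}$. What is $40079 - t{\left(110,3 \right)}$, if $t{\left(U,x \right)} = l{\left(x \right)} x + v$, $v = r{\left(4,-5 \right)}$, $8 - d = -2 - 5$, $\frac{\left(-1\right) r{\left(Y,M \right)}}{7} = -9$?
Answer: $40016 - 3 \sqrt{31} \approx 39999.0$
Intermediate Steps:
$r{\left(Y,M \right)} = 63$ ($r{\left(Y,M \right)} = \left(-7\right) \left(-9\right) = 63$)
$d = 15$ ($d = 8 - \left(-2 - 5\right) = 8 - -7 = 8 + 7 = 15$)
$v = 63$
$l{\left(f \right)} = \sqrt{16 + 5 f}$ ($l{\left(f \right)} = \sqrt{1 + \left(f 5 + 15\right)} = \sqrt{1 + \left(5 f + 15\right)} = \sqrt{1 + \left(15 + 5 f\right)} = \sqrt{16 + 5 f}$)
$t{\left(U,x \right)} = 63 + x \sqrt{16 + 5 x}$ ($t{\left(U,x \right)} = \sqrt{16 + 5 x} x + 63 = x \sqrt{16 + 5 x} + 63 = 63 + x \sqrt{16 + 5 x}$)
$40079 - t{\left(110,3 \right)} = 40079 - \left(63 + 3 \sqrt{16 + 5 \cdot 3}\right) = 40079 - \left(63 + 3 \sqrt{16 + 15}\right) = 40079 - \left(63 + 3 \sqrt{31}\right) = 40016 - 3 \sqrt{31}$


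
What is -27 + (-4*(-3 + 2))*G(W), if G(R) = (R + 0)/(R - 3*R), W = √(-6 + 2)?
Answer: -29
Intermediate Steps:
W = 2*I (W = √(-4) = 2*I ≈ 2.0*I)
G(R) = -½ (G(R) = R/((-2*R)) = R*(-1/(2*R)) = -½)
-27 + (-4*(-3 + 2))*G(W) = -27 - 4*(-3 + 2)*(-½) = -27 - 4*(-1)*(-½) = -27 + 4*(-½) = -27 - 2 = -29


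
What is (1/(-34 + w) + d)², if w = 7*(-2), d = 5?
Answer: 57121/2304 ≈ 24.792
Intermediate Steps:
w = -14
(1/(-34 + w) + d)² = (1/(-34 - 14) + 5)² = (1/(-48) + 5)² = (-1/48 + 5)² = (239/48)² = 57121/2304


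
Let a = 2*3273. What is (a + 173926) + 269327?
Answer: 449799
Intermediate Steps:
a = 6546
(a + 173926) + 269327 = (6546 + 173926) + 269327 = 180472 + 269327 = 449799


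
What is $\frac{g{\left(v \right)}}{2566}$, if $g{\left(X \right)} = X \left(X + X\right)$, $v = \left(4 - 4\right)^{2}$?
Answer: $0$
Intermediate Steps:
$v = 0$ ($v = 0^{2} = 0$)
$g{\left(X \right)} = 2 X^{2}$ ($g{\left(X \right)} = X 2 X = 2 X^{2}$)
$\frac{g{\left(v \right)}}{2566} = \frac{2 \cdot 0^{2}}{2566} = 2 \cdot 0 \cdot \frac{1}{2566} = 0 \cdot \frac{1}{2566} = 0$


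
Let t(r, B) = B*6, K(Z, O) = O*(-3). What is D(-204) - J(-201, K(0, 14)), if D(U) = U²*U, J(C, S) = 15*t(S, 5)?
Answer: -8490114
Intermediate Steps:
K(Z, O) = -3*O
t(r, B) = 6*B
J(C, S) = 450 (J(C, S) = 15*(6*5) = 15*30 = 450)
D(U) = U³
D(-204) - J(-201, K(0, 14)) = (-204)³ - 1*450 = -8489664 - 450 = -8490114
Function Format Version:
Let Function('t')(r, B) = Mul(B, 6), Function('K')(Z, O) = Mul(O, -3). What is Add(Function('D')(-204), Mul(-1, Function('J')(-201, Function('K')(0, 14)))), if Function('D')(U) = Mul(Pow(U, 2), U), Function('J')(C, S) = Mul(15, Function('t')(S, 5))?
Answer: -8490114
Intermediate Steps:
Function('K')(Z, O) = Mul(-3, O)
Function('t')(r, B) = Mul(6, B)
Function('J')(C, S) = 450 (Function('J')(C, S) = Mul(15, Mul(6, 5)) = Mul(15, 30) = 450)
Function('D')(U) = Pow(U, 3)
Add(Function('D')(-204), Mul(-1, Function('J')(-201, Function('K')(0, 14)))) = Add(Pow(-204, 3), Mul(-1, 450)) = Add(-8489664, -450) = -8490114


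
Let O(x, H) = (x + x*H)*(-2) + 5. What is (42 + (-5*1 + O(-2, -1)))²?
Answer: 1764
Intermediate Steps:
O(x, H) = 5 - 2*x - 2*H*x (O(x, H) = (x + H*x)*(-2) + 5 = (-2*x - 2*H*x) + 5 = 5 - 2*x - 2*H*x)
(42 + (-5*1 + O(-2, -1)))² = (42 + (-5*1 + (5 - 2*(-2) - 2*(-1)*(-2))))² = (42 + (-5 + (5 + 4 - 4)))² = (42 + (-5 + 5))² = (42 + 0)² = 42² = 1764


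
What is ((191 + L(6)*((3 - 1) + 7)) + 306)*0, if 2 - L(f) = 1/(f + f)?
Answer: 0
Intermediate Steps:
L(f) = 2 - 1/(2*f) (L(f) = 2 - 1/(f + f) = 2 - 1/(2*f))
((191 + L(6)*((3 - 1) + 7)) + 306)*0 = ((191 + (2 - ½/6)*((3 - 1) + 7)) + 306)*0 = ((191 + (2 - ½*⅙)*(2 + 7)) + 306)*0 = ((191 + (2 - 1/12)*9) + 306)*0 = ((191 + (23/12)*9) + 306)*0 = ((191 + 69/4) + 306)*0 = (833/4 + 306)*0 = (2057/4)*0 = 0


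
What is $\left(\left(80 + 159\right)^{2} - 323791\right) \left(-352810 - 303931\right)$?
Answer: $175133122470$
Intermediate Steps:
$\left(\left(80 + 159\right)^{2} - 323791\right) \left(-352810 - 303931\right) = \left(239^{2} - 323791\right) \left(-656741\right) = \left(57121 - 323791\right) \left(-656741\right) = \left(-266670\right) \left(-656741\right) = 175133122470$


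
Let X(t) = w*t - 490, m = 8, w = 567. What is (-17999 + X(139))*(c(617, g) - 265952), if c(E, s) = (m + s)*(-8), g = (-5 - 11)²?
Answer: -16170692736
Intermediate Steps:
g = 256 (g = (-16)² = 256)
c(E, s) = -64 - 8*s (c(E, s) = (8 + s)*(-8) = -64 - 8*s)
X(t) = -490 + 567*t (X(t) = 567*t - 490 = -490 + 567*t)
(-17999 + X(139))*(c(617, g) - 265952) = (-17999 + (-490 + 567*139))*((-64 - 8*256) - 265952) = (-17999 + (-490 + 78813))*((-64 - 2048) - 265952) = (-17999 + 78323)*(-2112 - 265952) = 60324*(-268064) = -16170692736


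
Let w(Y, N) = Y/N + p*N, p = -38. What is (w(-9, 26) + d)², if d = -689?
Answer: 1901919321/676 ≈ 2.8135e+6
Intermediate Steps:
w(Y, N) = -38*N + Y/N (w(Y, N) = Y/N - 38*N = -38*N + Y/N)
(w(-9, 26) + d)² = ((-38*26 - 9/26) - 689)² = ((-988 - 9*1/26) - 689)² = ((-988 - 9/26) - 689)² = (-25697/26 - 689)² = (-43611/26)² = 1901919321/676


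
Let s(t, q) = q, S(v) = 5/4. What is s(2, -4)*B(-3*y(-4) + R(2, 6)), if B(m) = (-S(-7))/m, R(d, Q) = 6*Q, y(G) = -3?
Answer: ⅑ ≈ 0.11111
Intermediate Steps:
S(v) = 5/4 (S(v) = 5*(¼) = 5/4)
B(m) = -5/(4*m) (B(m) = (-1*5/4)/m = -5/(4*m))
s(2, -4)*B(-3*y(-4) + R(2, 6)) = -(-5)/(-3*(-3) + 6*6) = -(-5)/(9 + 36) = -(-5)/45 = -4*(-1/36) = ⅑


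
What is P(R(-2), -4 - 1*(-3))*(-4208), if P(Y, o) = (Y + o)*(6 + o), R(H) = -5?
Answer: 126240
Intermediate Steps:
P(Y, o) = (6 + o)*(Y + o)
P(R(-2), -4 - 1*(-3))*(-4208) = ((-4 - 1*(-3))² + 6*(-5) + 6*(-4 - 1*(-3)) - 5*(-4 - 1*(-3)))*(-4208) = ((-4 + 3)² - 30 + 6*(-4 + 3) - 5*(-4 + 3))*(-4208) = ((-1)² - 30 + 6*(-1) - 5*(-1))*(-4208) = (1 - 30 - 6 + 5)*(-4208) = -30*(-4208) = 126240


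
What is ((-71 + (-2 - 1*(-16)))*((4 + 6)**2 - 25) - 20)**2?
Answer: 18447025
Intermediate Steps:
((-71 + (-2 - 1*(-16)))*((4 + 6)**2 - 25) - 20)**2 = ((-71 + (-2 + 16))*(10**2 - 25) - 20)**2 = ((-71 + 14)*(100 - 25) - 20)**2 = (-57*75 - 20)**2 = (-4275 - 20)**2 = (-4295)**2 = 18447025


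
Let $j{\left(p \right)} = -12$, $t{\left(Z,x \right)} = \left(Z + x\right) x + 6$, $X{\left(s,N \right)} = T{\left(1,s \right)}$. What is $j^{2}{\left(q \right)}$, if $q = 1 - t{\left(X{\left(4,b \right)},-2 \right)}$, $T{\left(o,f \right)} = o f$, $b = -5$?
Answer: $144$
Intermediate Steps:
$T{\left(o,f \right)} = f o$
$X{\left(s,N \right)} = s$ ($X{\left(s,N \right)} = s 1 = s$)
$t{\left(Z,x \right)} = 6 + x \left(Z + x\right)$ ($t{\left(Z,x \right)} = x \left(Z + x\right) + 6 = 6 + x \left(Z + x\right)$)
$q = -1$ ($q = 1 - \left(6 + \left(-2\right)^{2} + 4 \left(-2\right)\right) = 1 - \left(6 + 4 - 8\right) = 1 - 2 = -1$)
$j^{2}{\left(q \right)} = \left(-12\right)^{2} = 144$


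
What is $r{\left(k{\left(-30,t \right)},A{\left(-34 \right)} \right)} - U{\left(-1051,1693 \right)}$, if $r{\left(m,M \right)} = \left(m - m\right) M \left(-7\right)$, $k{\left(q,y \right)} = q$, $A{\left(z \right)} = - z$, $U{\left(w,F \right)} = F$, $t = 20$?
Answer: $-1693$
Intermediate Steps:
$r{\left(m,M \right)} = 0$ ($r{\left(m,M \right)} = 0 M \left(-7\right) = 0 \left(-7\right) = 0$)
$r{\left(k{\left(-30,t \right)},A{\left(-34 \right)} \right)} - U{\left(-1051,1693 \right)} = 0 - 1693 = -1693$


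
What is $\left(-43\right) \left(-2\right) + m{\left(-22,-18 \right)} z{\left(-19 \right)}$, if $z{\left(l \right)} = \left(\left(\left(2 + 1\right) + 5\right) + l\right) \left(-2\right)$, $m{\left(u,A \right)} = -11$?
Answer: $-156$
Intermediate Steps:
$z{\left(l \right)} = -16 - 2 l$ ($z{\left(l \right)} = \left(\left(3 + 5\right) + l\right) \left(-2\right) = \left(8 + l\right) \left(-2\right) = -16 - 2 l$)
$\left(-43\right) \left(-2\right) + m{\left(-22,-18 \right)} z{\left(-19 \right)} = \left(-43\right) \left(-2\right) - 11 \left(-16 - -38\right) = 86 - 11 \left(-16 + 38\right) = 86 - 242 = -156$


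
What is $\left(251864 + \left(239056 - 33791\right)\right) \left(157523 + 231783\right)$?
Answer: $177963062474$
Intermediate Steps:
$\left(251864 + \left(239056 - 33791\right)\right) \left(157523 + 231783\right) = \left(251864 + \left(239056 - 33791\right)\right) 389306 = \left(251864 + 205265\right) 389306 = 457129 \cdot 389306 = 177963062474$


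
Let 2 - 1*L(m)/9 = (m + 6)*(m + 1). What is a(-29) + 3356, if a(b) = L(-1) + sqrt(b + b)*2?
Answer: 3374 + 2*I*sqrt(58) ≈ 3374.0 + 15.232*I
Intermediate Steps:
L(m) = 18 - 9*(1 + m)*(6 + m) (L(m) = 18 - 9*(m + 6)*(m + 1) = 18 - 9*(6 + m)*(1 + m) = 18 - 9*(1 + m)*(6 + m))
a(b) = 18 + 2*sqrt(2)*sqrt(b) (a(b) = (-36 - 63*(-1) - 9*(-1)**2) + sqrt(b + b)*2 = (-36 + 63 - 9*1) + sqrt(2*b)*2 = (-36 + 63 - 9) + (sqrt(2)*sqrt(b))*2 = 18 + 2*sqrt(2)*sqrt(b))
a(-29) + 3356 = (18 + 2*sqrt(2)*sqrt(-29)) + 3356 = (18 + 2*sqrt(2)*(I*sqrt(29))) + 3356 = (18 + 2*I*sqrt(58)) + 3356 = 3374 + 2*I*sqrt(58)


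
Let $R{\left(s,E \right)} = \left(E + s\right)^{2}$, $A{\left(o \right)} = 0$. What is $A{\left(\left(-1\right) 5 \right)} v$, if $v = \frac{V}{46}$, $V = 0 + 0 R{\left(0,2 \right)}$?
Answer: $0$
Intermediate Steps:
$V = 0$ ($V = 0 + 0 \left(2 + 0\right)^{2} = 0 + 0 \cdot 2^{2} = 0 + 0 \cdot 4 = 0 + 0 = 0$)
$v = 0$ ($v = \frac{0}{46} = 0 \cdot \frac{1}{46} = 0$)
$A{\left(\left(-1\right) 5 \right)} v = 0 \cdot 0 = 0$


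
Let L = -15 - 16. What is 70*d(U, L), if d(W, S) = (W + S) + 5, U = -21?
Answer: -3290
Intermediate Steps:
L = -31
d(W, S) = 5 + S + W (d(W, S) = (S + W) + 5 = 5 + S + W)
70*d(U, L) = 70*(5 - 31 - 21) = 70*(-47) = -3290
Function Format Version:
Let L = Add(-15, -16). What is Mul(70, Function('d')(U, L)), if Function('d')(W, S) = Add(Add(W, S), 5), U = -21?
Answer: -3290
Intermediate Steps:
L = -31
Function('d')(W, S) = Add(5, S, W) (Function('d')(W, S) = Add(Add(S, W), 5) = Add(5, S, W))
Mul(70, Function('d')(U, L)) = Mul(70, Add(5, -31, -21)) = Mul(70, -47) = -3290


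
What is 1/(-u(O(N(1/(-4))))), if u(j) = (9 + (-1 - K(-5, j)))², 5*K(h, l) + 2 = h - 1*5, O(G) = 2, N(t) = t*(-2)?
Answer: -25/2704 ≈ -0.0092456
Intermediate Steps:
N(t) = -2*t
K(h, l) = -7/5 + h/5 (K(h, l) = -⅖ + (h - 1*5)/5 = -⅖ + (h - 5)/5 = -⅖ + (-5 + h)/5 = -⅖ + (-1 + h/5) = -7/5 + h/5)
u(j) = 2704/25 (u(j) = (9 + (-1 - (-7/5 + (⅕)*(-5))))² = (9 + (-1 - (-7/5 - 1)))² = (9 + (-1 - 1*(-12/5)))² = (9 + (-1 + 12/5))² = (9 + 7/5)² = (52/5)² = 2704/25)
1/(-u(O(N(1/(-4))))) = 1/(-1*2704/25) = 1/(-2704/25) = -25/2704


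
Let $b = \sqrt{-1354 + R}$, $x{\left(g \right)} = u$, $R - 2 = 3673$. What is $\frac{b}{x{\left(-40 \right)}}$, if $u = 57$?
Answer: $\frac{\sqrt{2321}}{57} \approx 0.84521$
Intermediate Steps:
$R = 3675$ ($R = 2 + 3673 = 3675$)
$x{\left(g \right)} = 57$
$b = \sqrt{2321}$ ($b = \sqrt{-1354 + 3675} = \sqrt{2321} \approx 48.177$)
$\frac{b}{x{\left(-40 \right)}} = \frac{\sqrt{2321}}{57}$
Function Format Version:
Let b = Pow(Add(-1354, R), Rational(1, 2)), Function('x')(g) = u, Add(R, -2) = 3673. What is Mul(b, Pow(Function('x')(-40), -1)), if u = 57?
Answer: Mul(Rational(1, 57), Pow(2321, Rational(1, 2))) ≈ 0.84521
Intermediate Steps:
R = 3675 (R = Add(2, 3673) = 3675)
Function('x')(g) = 57
b = Pow(2321, Rational(1, 2)) (b = Pow(Add(-1354, 3675), Rational(1, 2)) = Pow(2321, Rational(1, 2)) ≈ 48.177)
Mul(b, Pow(Function('x')(-40), -1)) = Mul(Pow(2321, Rational(1, 2)), Pow(57, -1)) = Mul(Pow(2321, Rational(1, 2)), Rational(1, 57)) = Mul(Rational(1, 57), Pow(2321, Rational(1, 2)))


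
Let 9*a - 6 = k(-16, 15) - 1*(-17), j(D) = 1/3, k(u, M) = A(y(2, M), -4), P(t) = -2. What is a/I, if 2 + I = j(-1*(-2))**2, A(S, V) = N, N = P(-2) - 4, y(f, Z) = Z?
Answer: -1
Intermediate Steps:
N = -6 (N = -2 - 4 = -6)
A(S, V) = -6
k(u, M) = -6
j(D) = 1/3
I = -17/9 (I = -2 + (1/3)**2 = -2 + 1/9 = -17/9 ≈ -1.8889)
a = 17/9 (a = 2/3 + (-6 - 1*(-17))/9 = 2/3 + (-6 + 17)/9 = 2/3 + (1/9)*11 = 2/3 + 11/9 = 17/9 ≈ 1.8889)
a/I = 17/(9*(-17/9)) = (17/9)*(-9/17) = -1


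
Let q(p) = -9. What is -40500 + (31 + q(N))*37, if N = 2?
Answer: -39686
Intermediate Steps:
-40500 + (31 + q(N))*37 = -40500 + (31 - 9)*37 = -40500 + 22*37 = -40500 + 814 = -39686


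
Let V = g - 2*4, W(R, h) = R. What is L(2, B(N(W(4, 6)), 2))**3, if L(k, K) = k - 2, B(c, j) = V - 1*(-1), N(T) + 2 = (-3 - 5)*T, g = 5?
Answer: 0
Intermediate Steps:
N(T) = -2 - 8*T (N(T) = -2 + (-3 - 5)*T = -2 - 8*T)
V = -3 (V = 5 - 2*4 = 5 - 8 = -3)
B(c, j) = -2 (B(c, j) = -3 - 1*(-1) = -3 + 1 = -2)
L(k, K) = -2 + k
L(2, B(N(W(4, 6)), 2))**3 = (-2 + 2)**3 = 0**3 = 0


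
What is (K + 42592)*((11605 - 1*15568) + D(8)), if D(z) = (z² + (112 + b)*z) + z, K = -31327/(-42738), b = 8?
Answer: -1778460673871/14246 ≈ -1.2484e+8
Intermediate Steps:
K = 31327/42738 (K = -31327*(-1/42738) = 31327/42738 ≈ 0.73300)
D(z) = z² + 121*z (D(z) = (z² + (112 + 8)*z) + z = (z² + 120*z) + z = z² + 121*z)
(K + 42592)*((11605 - 1*15568) + D(8)) = (31327/42738 + 42592)*((11605 - 1*15568) + 8*(121 + 8)) = 1820328223*((11605 - 15568) + 8*129)/42738 = 1820328223*(-3963 + 1032)/42738 = (1820328223/42738)*(-2931) = -1778460673871/14246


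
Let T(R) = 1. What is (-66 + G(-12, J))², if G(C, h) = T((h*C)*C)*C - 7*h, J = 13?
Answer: 28561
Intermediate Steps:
G(C, h) = C - 7*h (G(C, h) = 1*C - 7*h = C - 7*h)
(-66 + G(-12, J))² = (-66 + (-12 - 7*13))² = (-66 + (-12 - 91))² = (-66 - 103)² = (-169)² = 28561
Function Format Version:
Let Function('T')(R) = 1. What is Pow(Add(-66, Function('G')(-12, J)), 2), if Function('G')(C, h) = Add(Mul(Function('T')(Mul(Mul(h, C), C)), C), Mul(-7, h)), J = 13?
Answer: 28561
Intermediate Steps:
Function('G')(C, h) = Add(C, Mul(-7, h)) (Function('G')(C, h) = Add(Mul(1, C), Mul(-7, h)) = Add(C, Mul(-7, h)))
Pow(Add(-66, Function('G')(-12, J)), 2) = Pow(Add(-66, Add(-12, Mul(-7, 13))), 2) = Pow(Add(-66, Add(-12, -91)), 2) = Pow(Add(-66, -103), 2) = Pow(-169, 2) = 28561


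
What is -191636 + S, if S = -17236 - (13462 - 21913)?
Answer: -200421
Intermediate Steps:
S = -8785 (S = -17236 - 1*(-8451) = -17236 + 8451 = -8785)
-191636 + S = -191636 - 8785 = -200421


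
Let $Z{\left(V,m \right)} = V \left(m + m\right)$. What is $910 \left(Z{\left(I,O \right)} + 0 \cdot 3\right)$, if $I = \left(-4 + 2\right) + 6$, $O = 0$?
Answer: $0$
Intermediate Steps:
$I = 4$ ($I = -2 + 6 = 4$)
$Z{\left(V,m \right)} = 2 V m$ ($Z{\left(V,m \right)} = V 2 m = 2 V m$)
$910 \left(Z{\left(I,O \right)} + 0 \cdot 3\right) = 910 \left(2 \cdot 4 \cdot 0 + 0 \cdot 3\right) = 910 \left(0 + 0\right) = 910 \cdot 0 = 0$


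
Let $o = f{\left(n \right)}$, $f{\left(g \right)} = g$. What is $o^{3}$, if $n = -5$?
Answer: $-125$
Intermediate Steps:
$o = -5$
$o^{3} = \left(-5\right)^{3} = -125$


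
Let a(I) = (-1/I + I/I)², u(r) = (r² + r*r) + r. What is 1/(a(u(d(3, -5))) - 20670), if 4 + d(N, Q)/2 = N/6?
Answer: -8281/171160170 ≈ -4.8382e-5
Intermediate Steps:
d(N, Q) = -8 + N/3 (d(N, Q) = -8 + 2*(N/6) = -8 + N/3)
u(r) = r + 2*r² (u(r) = (r² + r²) + r = 2*r² + r = r + 2*r²)
a(I) = (1 - 1/I)² (a(I) = (-1/I + 1)² = (1 - 1/I)²)
1/(a(u(d(3, -5))) - 20670) = 1/((-1 + (-8 + (⅓)*3)*(1 + 2*(-8 + (⅓)*3)))²/((-8 + (⅓)*3)*(1 + 2*(-8 + (⅓)*3)))² - 20670) = 1/((-1 + (-8 + 1)*(1 + 2*(-8 + 1)))²/((-8 + 1)*(1 + 2*(-8 + 1)))² - 20670) = 1/((-1 - 7*(1 + 2*(-7)))²/(-7*(1 + 2*(-7)))² - 20670) = 1/((-1 - 7*(1 - 14))²/(-7*(1 - 14))² - 20670) = 1/((-1 - 7*(-13))²/(-7*(-13))² - 20670) = 1/((-1 + 91)²/91² - 20670) = 1/((1/8281)*90² - 20670) = 1/((1/8281)*8100 - 20670) = 1/(8100/8281 - 20670) = 1/(-171160170/8281) = -8281/171160170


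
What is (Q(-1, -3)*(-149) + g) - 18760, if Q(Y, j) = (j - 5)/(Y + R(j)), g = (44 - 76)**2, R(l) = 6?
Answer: -87488/5 ≈ -17498.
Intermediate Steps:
g = 1024 (g = (-32)**2 = 1024)
Q(Y, j) = (-5 + j)/(6 + Y) (Q(Y, j) = (j - 5)/(Y + 6) = (-5 + j)/(6 + Y))
(Q(-1, -3)*(-149) + g) - 18760 = (((-5 - 3)/(6 - 1))*(-149) + 1024) - 18760 = ((-8/5)*(-149) + 1024) - 18760 = (((1/5)*(-8))*(-149) + 1024) - 18760 = (-8/5*(-149) + 1024) - 18760 = (1192/5 + 1024) - 18760 = 6312/5 - 18760 = -87488/5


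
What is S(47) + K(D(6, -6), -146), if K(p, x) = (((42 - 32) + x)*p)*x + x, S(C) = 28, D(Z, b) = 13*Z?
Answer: 1548650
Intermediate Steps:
K(p, x) = x + p*x*(10 + x) (K(p, x) = ((10 + x)*p)*x + x = (p*(10 + x))*x + x = p*x*(10 + x) + x = x + p*x*(10 + x))
S(47) + K(D(6, -6), -146) = 28 - 146*(1 + 10*(13*6) + (13*6)*(-146)) = 28 - 146*(1 + 10*78 + 78*(-146)) = 28 - 146*(1 + 780 - 11388) = 28 - 146*(-10607) = 28 + 1548622 = 1548650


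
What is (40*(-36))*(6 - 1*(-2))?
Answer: -11520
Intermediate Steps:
(40*(-36))*(6 - 1*(-2)) = -1440*(6 + 2) = -1440*8 = -11520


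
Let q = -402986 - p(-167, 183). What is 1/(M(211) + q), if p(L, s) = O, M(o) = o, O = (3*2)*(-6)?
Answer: -1/402739 ≈ -2.4830e-6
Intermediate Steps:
O = -36 (O = 6*(-6) = -36)
p(L, s) = -36
q = -402950 (q = -402986 - 1*(-36) = -402986 + 36 = -402950)
1/(M(211) + q) = 1/(211 - 402950) = 1/(-402739) = -1/402739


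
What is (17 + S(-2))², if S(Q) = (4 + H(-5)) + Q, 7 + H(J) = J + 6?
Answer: 169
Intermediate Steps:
H(J) = -1 + J (H(J) = -7 + (J + 6) = -7 + (6 + J) = -1 + J)
S(Q) = -2 + Q (S(Q) = (4 + (-1 - 5)) + Q = (4 - 6) + Q = -2 + Q)
(17 + S(-2))² = (17 + (-2 - 2))² = (17 - 4)² = 13² = 169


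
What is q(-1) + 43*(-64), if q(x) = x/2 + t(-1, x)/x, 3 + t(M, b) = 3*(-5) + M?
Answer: -5467/2 ≈ -2733.5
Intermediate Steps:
t(M, b) = -18 + M (t(M, b) = -3 + (3*(-5) + M) = -3 + (-15 + M) = -18 + M)
q(x) = x/2 - 19/x (q(x) = x/2 + (-18 - 1)/x = x*(½) - 19/x = x/2 - 19/x)
q(-1) + 43*(-64) = ((½)*(-1) - 19/(-1)) + 43*(-64) = (-½ - 19*(-1)) - 2752 = (-½ + 19) - 2752 = 37/2 - 2752 = -5467/2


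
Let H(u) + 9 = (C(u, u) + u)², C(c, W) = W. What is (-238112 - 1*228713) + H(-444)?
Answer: 321710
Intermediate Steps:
H(u) = -9 + 4*u² (H(u) = -9 + (u + u)² = -9 + (2*u)² = -9 + 4*u²)
(-238112 - 1*228713) + H(-444) = (-238112 - 1*228713) + (-9 + 4*(-444)²) = (-238112 - 228713) + (-9 + 4*197136) = -466825 + (-9 + 788544) = -466825 + 788535 = 321710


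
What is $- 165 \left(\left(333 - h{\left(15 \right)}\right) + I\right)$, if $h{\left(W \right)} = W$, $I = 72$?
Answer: $-64350$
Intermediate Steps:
$- 165 \left(\left(333 - h{\left(15 \right)}\right) + I\right) = - 165 \left(\left(333 - 15\right) + 72\right) = - 165 \left(318 + 72\right) = \left(-165\right) 390 = -64350$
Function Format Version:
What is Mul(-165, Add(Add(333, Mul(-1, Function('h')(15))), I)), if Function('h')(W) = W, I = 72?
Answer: -64350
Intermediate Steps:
Mul(-165, Add(Add(333, Mul(-1, Function('h')(15))), I)) = Mul(-165, Add(Add(333, Mul(-1, 15)), 72)) = Mul(-165, Add(Add(333, -15), 72)) = Mul(-165, Add(318, 72)) = Mul(-165, 390) = -64350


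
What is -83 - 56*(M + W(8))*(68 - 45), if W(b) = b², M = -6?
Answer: -74787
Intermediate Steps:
-83 - 56*(M + W(8))*(68 - 45) = -83 - 56*(-6 + 8²)*(68 - 45) = -83 - 56*(-6 + 64)*23 = -83 - 3248*23 = -83 - 56*1334 = -83 - 74704 = -74787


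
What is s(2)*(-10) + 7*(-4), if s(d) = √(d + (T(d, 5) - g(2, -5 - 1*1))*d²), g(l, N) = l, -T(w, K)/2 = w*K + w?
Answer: -28 - 10*I*√102 ≈ -28.0 - 100.99*I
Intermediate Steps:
T(w, K) = -2*w - 2*K*w (T(w, K) = -2*(w*K + w) = -2*(K*w + w) = -2*(w + K*w) = -2*w - 2*K*w)
s(d) = √(d + d²*(-2 - 12*d)) (s(d) = √(d + (-2*d*(1 + 5) - 1*2)*d²) = √(d + (-2*d*6 - 2)*d²) = √(d + (-12*d - 2)*d²) = √(d + (-2 - 12*d)*d²) = √(d + d²*(-2 - 12*d)))
s(2)*(-10) + 7*(-4) = √(2*(1 - 12*2² - 2*2))*(-10) + 7*(-4) = √(2*(1 - 12*4 - 4))*(-10) - 28 = √(2*(1 - 48 - 4))*(-10) - 28 = √(2*(-51))*(-10) - 28 = √(-102)*(-10) - 28 = (I*√102)*(-10) - 28 = -10*I*√102 - 28 = -28 - 10*I*√102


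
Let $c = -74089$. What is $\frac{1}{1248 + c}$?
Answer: $- \frac{1}{72841} \approx -1.3729 \cdot 10^{-5}$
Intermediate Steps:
$\frac{1}{1248 + c} = \frac{1}{1248 - 74089} = \frac{1}{-72841} = - \frac{1}{72841}$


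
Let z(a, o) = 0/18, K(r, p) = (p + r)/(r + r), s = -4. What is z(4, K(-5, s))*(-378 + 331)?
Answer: 0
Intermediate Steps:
K(r, p) = (p + r)/(2*r) (K(r, p) = (p + r)/((2*r)) = (p + r)*(1/(2*r)) = (p + r)/(2*r))
z(a, o) = 0 (z(a, o) = 0*(1/18) = 0)
z(4, K(-5, s))*(-378 + 331) = 0*(-378 + 331) = 0*(-47) = 0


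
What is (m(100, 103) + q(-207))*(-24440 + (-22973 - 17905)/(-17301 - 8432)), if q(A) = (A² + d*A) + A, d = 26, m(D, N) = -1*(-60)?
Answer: -23469564319440/25733 ≈ -9.1204e+8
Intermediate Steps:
m(D, N) = 60
q(A) = A² + 27*A (q(A) = (A² + 26*A) + A = A² + 27*A)
(m(100, 103) + q(-207))*(-24440 + (-22973 - 17905)/(-17301 - 8432)) = (60 - 207*(27 - 207))*(-24440 + (-22973 - 17905)/(-17301 - 8432)) = (60 - 207*(-180))*(-24440 - 40878/(-25733)) = (60 + 37260)*(-24440 - 40878*(-1/25733)) = 37320*(-24440 + 40878/25733) = 37320*(-628873642/25733) = -23469564319440/25733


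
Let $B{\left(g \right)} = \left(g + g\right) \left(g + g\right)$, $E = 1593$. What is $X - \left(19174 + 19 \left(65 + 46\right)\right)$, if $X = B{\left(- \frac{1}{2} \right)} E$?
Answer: $-19690$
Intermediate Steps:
$B{\left(g \right)} = 4 g^{2}$ ($B{\left(g \right)} = 2 g 2 g = 4 g^{2}$)
$X = 1593$ ($X = 4 \left(- \frac{1}{2}\right)^{2} \cdot 1593 = 4 \cdot \frac{1}{4} \cdot 1593 = 1 \cdot 1593 = 1593$)
$X - \left(19174 + 19 \left(65 + 46\right)\right) = 1593 - \left(19174 + 19 \left(65 + 46\right)\right) = 1593 - 21283 = -19690$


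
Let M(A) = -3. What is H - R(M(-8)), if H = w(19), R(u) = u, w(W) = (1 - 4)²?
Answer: 12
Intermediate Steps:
w(W) = 9 (w(W) = (-3)² = 9)
H = 9
H - R(M(-8)) = 9 - 1*(-3) = 9 + 3 = 12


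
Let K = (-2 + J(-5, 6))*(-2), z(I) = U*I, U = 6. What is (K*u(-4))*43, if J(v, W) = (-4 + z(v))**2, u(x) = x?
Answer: 396976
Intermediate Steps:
z(I) = 6*I
J(v, W) = (-4 + 6*v)**2
K = -2308 (K = (-2 + 4*(-2 + 3*(-5))**2)*(-2) = (-2 + 4*(-2 - 15)**2)*(-2) = (-2 + 4*(-17)**2)*(-2) = (-2 + 4*289)*(-2) = (-2 + 1156)*(-2) = 1154*(-2) = -2308)
(K*u(-4))*43 = -2308*(-4)*43 = 9232*43 = 396976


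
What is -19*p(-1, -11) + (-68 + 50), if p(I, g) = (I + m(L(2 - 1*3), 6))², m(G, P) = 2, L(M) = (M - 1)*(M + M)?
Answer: -37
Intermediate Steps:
L(M) = 2*M*(-1 + M) (L(M) = (-1 + M)*(2*M) = 2*M*(-1 + M))
p(I, g) = (2 + I)² (p(I, g) = (I + 2)² = (2 + I)²)
-19*p(-1, -11) + (-68 + 50) = -19*(2 - 1)² + (-68 + 50) = -19*1² - 18 = -19*1 - 18 = -19 - 18 = -37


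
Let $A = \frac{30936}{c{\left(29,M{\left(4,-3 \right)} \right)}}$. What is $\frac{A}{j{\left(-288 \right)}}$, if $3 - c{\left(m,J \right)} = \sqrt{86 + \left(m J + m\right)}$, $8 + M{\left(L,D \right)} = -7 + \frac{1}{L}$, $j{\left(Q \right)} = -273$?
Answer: $- \frac{41248}{39039} - \frac{20624 i \sqrt{139}}{39039} \approx -1.0566 - 6.2285 i$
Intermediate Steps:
$M{\left(L,D \right)} = -15 + \frac{1}{L}$ ($M{\left(L,D \right)} = -8 - \left(7 - \frac{1}{L}\right) = -15 + \frac{1}{L}$)
$c{\left(m,J \right)} = 3 - \sqrt{86 + m + J m}$ ($c{\left(m,J \right)} = 3 - \sqrt{86 + \left(m J + m\right)} = 3 - \sqrt{86 + \left(J m + m\right)} = 3 - \sqrt{86 + \left(m + J m\right)} = 3 - \sqrt{86 + m + J m}$)
$A = \frac{30936}{3 - \frac{3 i \sqrt{139}}{2}}$ ($A = \frac{30936}{3 - \sqrt{86 + 29 + \left(-15 + \frac{1}{4}\right) 29}} = \frac{30936}{3 - \sqrt{86 + 29 - \frac{1711}{4}}} = \frac{30936}{3 - \sqrt{- \frac{1251}{4}}} = \frac{30936}{3 - \frac{3 i \sqrt{139}}{2}} \approx 288.45 + 1700.4 i$)
$\frac{A}{j{\left(-288 \right)}} = \frac{\frac{41248}{143} + \frac{20624 i \sqrt{139}}{143}}{-273} = \left(\frac{41248}{143} + \frac{20624 i \sqrt{139}}{143}\right) \left(- \frac{1}{273}\right) = - \frac{41248}{39039} - \frac{20624 i \sqrt{139}}{39039}$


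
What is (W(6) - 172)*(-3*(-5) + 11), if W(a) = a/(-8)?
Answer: -8983/2 ≈ -4491.5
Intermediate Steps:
W(a) = -a/8 (W(a) = a*(-1/8) = -a/8)
(W(6) - 172)*(-3*(-5) + 11) = (-1/8*6 - 172)*(-3*(-5) + 11) = (-3/4 - 172)*(15 + 11) = -691/4*26 = -8983/2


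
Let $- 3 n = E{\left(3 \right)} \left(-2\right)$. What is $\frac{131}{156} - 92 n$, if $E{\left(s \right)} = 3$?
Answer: $- \frac{28573}{156} \approx -183.16$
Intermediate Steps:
$n = 2$ ($n = - \frac{3 \left(-2\right)}{3} = \left(- \frac{1}{3}\right) \left(-6\right) = 2$)
$\frac{131}{156} - 92 n = \frac{131}{156} - 184 = - \frac{28573}{156}$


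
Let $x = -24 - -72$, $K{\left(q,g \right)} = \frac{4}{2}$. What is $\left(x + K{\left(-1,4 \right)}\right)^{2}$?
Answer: $2500$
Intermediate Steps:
$K{\left(q,g \right)} = 2$ ($K{\left(q,g \right)} = 4 \cdot \frac{1}{2} = 2$)
$x = 48$ ($x = -24 + 72 = 48$)
$\left(x + K{\left(-1,4 \right)}\right)^{2} = \left(48 + 2\right)^{2} = 50^{2} = 2500$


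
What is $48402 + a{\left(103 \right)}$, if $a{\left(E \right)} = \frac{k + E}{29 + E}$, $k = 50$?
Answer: $\frac{2129739}{44} \approx 48403.0$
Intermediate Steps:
$a{\left(E \right)} = \frac{50 + E}{29 + E}$
$48402 + a{\left(103 \right)} = 48402 + \frac{50 + 103}{29 + 103} = 48402 + \frac{1}{132} \cdot 153 = 48402 + \frac{51}{44} = \frac{2129739}{44}$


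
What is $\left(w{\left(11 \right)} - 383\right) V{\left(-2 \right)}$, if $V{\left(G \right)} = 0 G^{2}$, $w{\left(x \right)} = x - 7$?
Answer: $0$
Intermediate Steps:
$w{\left(x \right)} = -7 + x$ ($w{\left(x \right)} = x - 7 = -7 + x$)
$V{\left(G \right)} = 0$
$\left(w{\left(11 \right)} - 383\right) V{\left(-2 \right)} = \left(\left(-7 + 11\right) - 383\right) 0 = \left(4 - 383\right) 0 = \left(-379\right) 0 = 0$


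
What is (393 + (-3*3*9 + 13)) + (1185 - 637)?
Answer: 873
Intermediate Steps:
(393 + (-3*3*9 + 13)) + (1185 - 637) = (393 + (-9*9 + 13)) + 548 = (393 + (-81 + 13)) + 548 = (393 - 68) + 548 = 325 + 548 = 873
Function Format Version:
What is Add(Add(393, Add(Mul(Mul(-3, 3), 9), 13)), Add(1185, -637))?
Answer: 873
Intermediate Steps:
Add(Add(393, Add(Mul(Mul(-3, 3), 9), 13)), Add(1185, -637)) = Add(Add(393, Add(Mul(-9, 9), 13)), 548) = Add(Add(393, Add(-81, 13)), 548) = Add(Add(393, -68), 548) = Add(325, 548) = 873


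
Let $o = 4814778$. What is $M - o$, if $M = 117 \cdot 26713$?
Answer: $-1689357$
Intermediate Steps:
$M = 3125421$
$M - o = 3125421 - 4814778 = -1689357$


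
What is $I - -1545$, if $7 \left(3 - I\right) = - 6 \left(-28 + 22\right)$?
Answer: $\frac{10800}{7} \approx 1542.9$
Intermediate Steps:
$I = - \frac{15}{7}$ ($I = 3 - \frac{\left(-6\right) \left(-28 + 22\right)}{7} = 3 - \frac{\left(-6\right) \left(-6\right)}{7} = 3 - \frac{36}{7} = - \frac{15}{7} \approx -2.1429$)
$I - -1545 = - \frac{15}{7} - -1545 = - \frac{15}{7} + 1545 = \frac{10800}{7}$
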